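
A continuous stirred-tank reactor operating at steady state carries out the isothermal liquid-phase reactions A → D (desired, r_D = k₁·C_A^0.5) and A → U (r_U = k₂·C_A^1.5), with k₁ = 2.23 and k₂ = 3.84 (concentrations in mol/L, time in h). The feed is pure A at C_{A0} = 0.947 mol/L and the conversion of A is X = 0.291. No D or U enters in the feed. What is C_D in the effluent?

Exit C_A = C_{A0}(1−X) = 0.947×0.709 = 0.6714 mol/L.
Rates in a CSTR are evaluated at the outlet concentration: r_D = 2.23×0.6714^0.5 = 1.827, r_U = 3.84×0.6714^1.5 = 2.113.
Fraction of consumed A going to D: r_D/(r_D+r_U) = 0.4638.
C_D = 0.4638·C_{A0}·X = 0.4638×0.947×0.291 = 0.128 mol/L.

0.128 mol/L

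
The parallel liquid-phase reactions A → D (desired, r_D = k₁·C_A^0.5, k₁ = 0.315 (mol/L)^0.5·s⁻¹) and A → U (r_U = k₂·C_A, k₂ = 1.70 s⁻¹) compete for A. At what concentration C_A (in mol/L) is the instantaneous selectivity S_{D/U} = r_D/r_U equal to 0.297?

0.389 mol/L

S_{D/U} = (k₁/k₂)·C_A^-0.5 ⇒ C_A = (S·k₂/k₁)^(-2).
= (0.297×1.70/0.315)^(-2) = (1.603)^(-2) = 0.389 mol/L.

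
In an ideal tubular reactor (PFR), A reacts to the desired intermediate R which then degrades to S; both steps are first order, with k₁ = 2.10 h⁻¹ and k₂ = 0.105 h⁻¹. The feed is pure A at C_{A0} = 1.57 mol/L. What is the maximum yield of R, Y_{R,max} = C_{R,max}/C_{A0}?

For a first-order series the maximum intermediate yield is C_{R,max}/C_{A0} = (k₁/k₂)^[k₂/(k₂−k₁)].
= (2.10/0.105)^(0.105/(0.105−2.10)) = (20.00)^(-0.05263) = 0.8541.

0.854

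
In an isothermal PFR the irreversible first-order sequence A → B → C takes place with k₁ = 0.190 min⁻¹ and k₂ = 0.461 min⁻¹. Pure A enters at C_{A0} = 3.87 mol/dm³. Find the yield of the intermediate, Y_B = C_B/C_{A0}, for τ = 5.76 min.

Solving the coupled first-order balances gives C_B(τ) = [k₁/(k₂−k₁)]·C_{A0}·(e^(−k₁τ) − e^(−k₂τ)).
e^(−k₁τ) = e^(−0.190×5.76) = e^(−1.094) = 0.3347; e^(−k₂τ) = e^(−2.655) = 0.07027.
C_B = 0.190×3.87/(0.461−0.190) × (0.3347−0.07027) = 2.713×0.2645 = 0.7176 mol/dm³.
Y_B = C_B/C_{A0} = 0.7176/3.87 = 0.185.

0.185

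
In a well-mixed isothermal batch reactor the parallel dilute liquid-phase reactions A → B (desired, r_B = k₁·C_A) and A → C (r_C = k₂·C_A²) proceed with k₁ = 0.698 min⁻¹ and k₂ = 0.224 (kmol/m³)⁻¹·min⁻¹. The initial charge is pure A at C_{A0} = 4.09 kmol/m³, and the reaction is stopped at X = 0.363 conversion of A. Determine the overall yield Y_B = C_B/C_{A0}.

0.176

C_A = C_{A0}(1−X) = 2.605 kmol/m³.
Along a PFR/batch, dC_B/dC_A = −r_B/(r_B+r_C) = −k₁/(k₁+k₂·C_A).
Integrating from C_{A0} to C_A: C_B = (0.698/0.224)·ln[(0.698+0.224·4.09)/(0.698+0.224·2.61)] = 3.116·ln(1.614/1.282) = 0.7189 kmol/m³.
Y_B = C_B/C_{A0} = 0.7189/4.09 = 0.176.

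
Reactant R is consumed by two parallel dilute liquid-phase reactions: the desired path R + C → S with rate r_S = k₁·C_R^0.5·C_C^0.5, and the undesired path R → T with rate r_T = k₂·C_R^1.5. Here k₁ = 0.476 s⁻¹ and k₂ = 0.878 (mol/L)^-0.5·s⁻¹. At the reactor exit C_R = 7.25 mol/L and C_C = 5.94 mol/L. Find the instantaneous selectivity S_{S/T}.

0.182

S_{S/T} = r_S/r_T = (k₁·C_R^0.5·C_C^0.5)/(k₂·C_R^1.5) = (k₁/k₂)·C_R⁻¹·C_C^0.5.
= (0.476×7.250^0.5×5.940^0.5) / (0.878×7.250^1.5) = 3.124/17.14 = 0.182.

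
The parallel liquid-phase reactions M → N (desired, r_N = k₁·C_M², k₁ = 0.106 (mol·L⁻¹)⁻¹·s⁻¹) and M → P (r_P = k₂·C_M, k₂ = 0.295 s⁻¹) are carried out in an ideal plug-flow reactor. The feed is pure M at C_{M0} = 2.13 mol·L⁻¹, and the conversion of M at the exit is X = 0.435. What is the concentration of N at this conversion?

0.345 mol·L⁻¹

C_M = C_{M0}(1−X) = 1.203 mol·L⁻¹.
Along a PFR/batch, dC_P/dC_M = −r_P/(r_N+r_P) = −k₂/(k₂+k₁·C_M).
Integrating from C_{M0} to C_M: C_P = (0.295/0.106)·ln[(0.295+0.106·2.13)/(0.295+0.106·1.20)] = 2.783·ln(0.5208/0.4226) = 0.5816 mol·L⁻¹.
Then C_N = (C_{M0}−C_M) − C_P = 0.9265 − 0.5816 = 0.3449 mol·L⁻¹.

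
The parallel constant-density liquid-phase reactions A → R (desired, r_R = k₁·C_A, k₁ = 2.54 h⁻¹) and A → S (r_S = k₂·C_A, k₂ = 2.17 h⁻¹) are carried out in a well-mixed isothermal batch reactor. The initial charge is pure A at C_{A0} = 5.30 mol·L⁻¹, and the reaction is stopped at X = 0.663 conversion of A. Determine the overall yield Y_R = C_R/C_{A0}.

0.358

C_A = C_{A0}(1−X) = 1.786 mol·L⁻¹.
Both paths are first order in A, so the instantaneous fraction to R is constant: dC_R/d(−C_A) = k₁/(k₁+k₂) = 0.5393.
C_R = 0.5393·(C_{A0}−C_A) = 0.5393×3.514 = 1.89 mol·L⁻¹.
Y_R = C_R/C_{A0} = 1.895/5.30 = 0.358.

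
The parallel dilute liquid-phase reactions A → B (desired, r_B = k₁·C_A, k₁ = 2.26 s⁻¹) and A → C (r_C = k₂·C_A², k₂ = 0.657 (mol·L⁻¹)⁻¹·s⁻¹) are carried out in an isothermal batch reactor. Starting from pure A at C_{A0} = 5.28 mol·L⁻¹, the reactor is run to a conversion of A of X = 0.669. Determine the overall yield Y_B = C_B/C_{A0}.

0.338

C_A = C_{A0}(1−X) = 1.748 mol·L⁻¹.
Along a PFR/batch, dC_B/dC_A = −r_B/(r_B+r_C) = −k₁/(k₁+k₂·C_A).
Integrating from C_{A0} to C_A: C_B = (2.26/0.657)·ln[(2.26+0.657·5.28)/(2.26+0.657·1.75)] = 3.440·ln(5.729/3.408) = 1.786 mol·L⁻¹.
Y_B = C_B/C_{A0} = 1.786/5.28 = 0.338.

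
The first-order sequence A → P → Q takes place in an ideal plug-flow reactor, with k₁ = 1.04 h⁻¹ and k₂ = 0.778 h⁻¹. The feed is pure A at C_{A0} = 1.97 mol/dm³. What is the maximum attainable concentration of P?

0.832 mol/dm³

At the optimum, C_{P,max}/C_{A0} = (k₁/k₂)^[k₂/(k₂−k₁)].
= (1.04/0.778)^(0.778/(0.778−1.04)) = (1.337)^(-2.969) = 0.4224.
C_{P,max} = 0.4224×1.97 = 0.832 mol/dm³.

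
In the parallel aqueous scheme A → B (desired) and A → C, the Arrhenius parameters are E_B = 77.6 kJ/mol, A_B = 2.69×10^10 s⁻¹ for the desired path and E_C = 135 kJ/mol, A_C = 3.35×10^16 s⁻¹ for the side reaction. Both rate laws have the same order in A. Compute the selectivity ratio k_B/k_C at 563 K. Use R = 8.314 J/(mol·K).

0.170

k_B/k_C = (A_B/A_C)·exp[−(E_B−E_C)/(RT)] = (A_B/A_C)·exp[(E_C−E_B)/(RT)].
(E_C−E_B)/(RT) = (135−77.6)×10³/(8.314×563) = 57400/4681 = 12.26.
k_B/k_C = (2.69×10^10/3.35×10^16)·exp(12.26) = 8.030×10^-7 × 2.117×10^5 = 0.170.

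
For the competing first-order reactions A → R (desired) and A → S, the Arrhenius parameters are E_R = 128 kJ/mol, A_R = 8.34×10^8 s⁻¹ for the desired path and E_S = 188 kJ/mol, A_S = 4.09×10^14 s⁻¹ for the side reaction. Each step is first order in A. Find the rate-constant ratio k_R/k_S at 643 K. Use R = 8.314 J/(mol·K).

Since both paths have the same order in A, the concentration cancels and S_{R/S} = k_R/k_S = (A_R/A_S)·exp[(E_S−E_R)/(RT)].
(E_S−E_R)/(RT) = (188−128)×10³/(8.314×643) = 60000/5346 = 11.22.
k_R/k_S = (8.34×10^8/4.09×10^14)·exp(11.22) = 2.039×10^-6 × 74873 = 0.153.
Since E_R < E_S, lowering the temperature improves selectivity toward R.

0.153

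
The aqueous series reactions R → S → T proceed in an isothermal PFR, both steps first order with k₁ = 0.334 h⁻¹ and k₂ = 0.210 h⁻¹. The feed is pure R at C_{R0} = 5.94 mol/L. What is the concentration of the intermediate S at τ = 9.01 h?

1.62 mol/L

The intermediate concentration in a first-order A→B→C sequence is C_S = k₁C_{R0}(e^(−k₁τ) − e^(−k₂τ))/(k₂−k₁).
e^(−k₁τ) = e^(−0.334×9.01) = e^(−3.009) = 0.04932; e^(−k₂τ) = e^(−1.892) = 0.1508.
C_S = 0.334×5.94/(0.210−0.334) × (0.04932−0.1508) = (-16.00)×(-0.1014) = 1.623 mol/L.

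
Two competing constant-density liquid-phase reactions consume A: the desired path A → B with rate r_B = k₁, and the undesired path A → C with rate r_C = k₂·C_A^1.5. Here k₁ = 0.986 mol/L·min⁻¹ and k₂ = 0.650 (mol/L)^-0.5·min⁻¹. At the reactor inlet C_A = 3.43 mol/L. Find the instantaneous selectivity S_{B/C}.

S_{B/C} = r_B/r_C = (k₁)/(k₂·C_A^1.5) = (k₁/k₂)·C_A^-1.5.
= (0.986) / (0.650×3.430^1.5) = 0.9860/4.129 = 0.239.
The undesired path is higher order in A, so low C_A (CSTR or dilute feed) favours B.

0.239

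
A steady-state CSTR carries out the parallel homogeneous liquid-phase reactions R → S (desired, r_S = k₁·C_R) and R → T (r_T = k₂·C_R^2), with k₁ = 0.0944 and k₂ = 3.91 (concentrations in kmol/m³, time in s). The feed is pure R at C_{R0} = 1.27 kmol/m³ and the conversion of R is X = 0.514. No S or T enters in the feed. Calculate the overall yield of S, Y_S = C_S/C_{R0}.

0.0193

Exit C_R = C_{R0}(1−X) = 1.27×0.486 = 0.6172 kmol/m³.
In a CSTR the entire volume is at exit conditions, so r_S = 0.0944×0.6172 = 0.05827 and r_T = 3.91×0.6172^2 = 1.490.
Fraction of consumed R going to S: r_S/(r_S+r_T) = 0.03764.
C_S = 0.03764·C_{R0}·X = 0.03764×1.27×0.514 = 0.0246 kmol/m³; Y_S = C_S/C_{R0} = 0.0193.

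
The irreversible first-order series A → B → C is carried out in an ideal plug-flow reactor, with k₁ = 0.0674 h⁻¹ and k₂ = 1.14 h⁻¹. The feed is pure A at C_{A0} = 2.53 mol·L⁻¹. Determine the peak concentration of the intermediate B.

0.125 mol·L⁻¹

For a first-order series the maximum intermediate yield is C_{B,max}/C_{A0} = (k₁/k₂)^[k₂/(k₂−k₁)].
= (0.0674/1.14)^(1.14/(1.14−0.0674)) = (0.05912)^(1.063) = 0.04950.
C_{B,max} = 0.04950×2.53 = 0.125 mol·L⁻¹.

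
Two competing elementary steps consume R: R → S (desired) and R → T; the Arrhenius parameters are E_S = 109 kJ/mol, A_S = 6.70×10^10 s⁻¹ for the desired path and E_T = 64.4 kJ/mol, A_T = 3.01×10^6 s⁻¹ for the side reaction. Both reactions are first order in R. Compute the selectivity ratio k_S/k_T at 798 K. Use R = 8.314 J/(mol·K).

26.8

Since both paths have the same order in R, the concentration cancels and S_{S/T} = k_S/k_T = (A_S/A_T)·exp[(E_T−E_S)/(RT)].
(E_T−E_S)/(RT) = (64.4−109)×10³/(8.314×798) = -44600/6635 = -6.722.
k_S/k_T = (6.70×10^10/3.01×10^6)·exp(-6.722) = 22259 × 0.001204 = 26.8.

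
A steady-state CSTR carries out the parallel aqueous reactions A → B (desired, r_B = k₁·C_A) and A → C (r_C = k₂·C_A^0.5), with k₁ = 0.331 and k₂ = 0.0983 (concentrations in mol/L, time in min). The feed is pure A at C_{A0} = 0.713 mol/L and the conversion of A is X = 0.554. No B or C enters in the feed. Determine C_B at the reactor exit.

0.259 mol/L

Exit C_A = C_{A0}(1−X) = 0.713×0.446 = 0.3180 mol/L.
A CSTR operates uniformly at the exit composition, giving r_B = 0.1053 and r_C = 0.05543 (each k·C_A^n at C_A = 0.3180).
Fraction of consumed A going to B: r_B/(r_B+r_C) = 0.6550.
C_B = 0.6550·C_{A0}·X = 0.6550×0.713×0.554 = 0.259 mol/L.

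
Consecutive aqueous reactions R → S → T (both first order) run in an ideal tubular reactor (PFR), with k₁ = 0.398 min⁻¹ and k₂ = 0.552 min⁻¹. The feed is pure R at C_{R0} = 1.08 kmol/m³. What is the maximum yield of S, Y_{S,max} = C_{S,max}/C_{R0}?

For a first-order series the maximum intermediate yield is C_{S,max}/C_{R0} = (k₁/k₂)^[k₂/(k₂−k₁)].
= (0.398/0.552)^(0.552/(0.552−0.398)) = (0.7210)^(3.584) = 0.3096.

0.310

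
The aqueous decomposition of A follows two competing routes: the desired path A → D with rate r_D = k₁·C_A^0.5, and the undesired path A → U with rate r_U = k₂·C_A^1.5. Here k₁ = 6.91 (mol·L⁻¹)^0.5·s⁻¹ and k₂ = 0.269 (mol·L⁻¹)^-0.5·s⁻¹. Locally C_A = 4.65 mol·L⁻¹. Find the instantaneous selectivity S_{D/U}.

S_{D/U} = r_D/r_U = (k₁·C_A^0.5)/(k₂·C_A^1.5) = (k₁/k₂)·C_A⁻¹.
= (6.91×4.650^0.5) / (0.269×4.650^1.5) = 14.90/2.697 = 5.52.
The undesired path is higher order in A, so low C_A (CSTR or dilute feed) favours D.

5.52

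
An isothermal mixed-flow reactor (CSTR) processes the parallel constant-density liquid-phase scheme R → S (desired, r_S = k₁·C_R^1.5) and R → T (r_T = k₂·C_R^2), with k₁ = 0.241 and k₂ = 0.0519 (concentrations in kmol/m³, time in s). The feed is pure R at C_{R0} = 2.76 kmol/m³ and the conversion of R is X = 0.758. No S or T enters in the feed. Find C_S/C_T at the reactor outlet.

Exit C_R = C_{R0}(1−X) = 2.76×0.242 = 0.6679 kmol/m³.
In a CSTR the entire volume is at exit conditions, so r_S = 0.241×0.6679^1.5 = 0.1316 and r_T = 0.0519×0.6679^2 = 0.02315.
Overall selectivity = C_S/C_T = r_Sτ/(r_Tτ) = r_S/r_T = 5.68.

5.68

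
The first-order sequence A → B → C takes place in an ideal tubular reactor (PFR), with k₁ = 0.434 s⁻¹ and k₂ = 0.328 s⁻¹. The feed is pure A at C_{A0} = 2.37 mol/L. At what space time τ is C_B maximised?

2.64 s

The intermediate peaks when r₁ = r₂, i.e. k₁e^(−k₁τ) = k₂e^(−k₂τ), giving τ_opt = ln(k₂/k₁)/(k₂−k₁).
= ln(0.328/0.434)/(0.328−0.434) = ln(0.7558)/-0.1060 = -0.2800/-0.1060 = 2.64 s.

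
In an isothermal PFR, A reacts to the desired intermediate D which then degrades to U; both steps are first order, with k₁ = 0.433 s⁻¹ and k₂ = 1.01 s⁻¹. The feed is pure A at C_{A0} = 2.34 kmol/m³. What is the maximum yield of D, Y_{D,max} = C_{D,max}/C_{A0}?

At the optimum, C_{D,max}/C_{A0} = (k₁/k₂)^[k₂/(k₂−k₁)].
= (0.433/1.01)^(1.01/(1.01−0.433)) = (0.4287)^(1.750) = 0.2271.

0.227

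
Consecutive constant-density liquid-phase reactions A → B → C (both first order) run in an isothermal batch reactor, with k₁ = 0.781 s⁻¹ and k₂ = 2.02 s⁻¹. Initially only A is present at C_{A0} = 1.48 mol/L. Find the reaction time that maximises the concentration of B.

The intermediate peaks when r₁ = r₂, i.e. k₁e^(−k₁t) = k₂e^(−k₂t), giving t_opt = ln(k₂/k₁)/(k₂−k₁).
= ln(2.02/0.781)/(2.02−0.781) = ln(2.586)/1.239 = 0.9503/1.239 = 0.767 s.

0.767 s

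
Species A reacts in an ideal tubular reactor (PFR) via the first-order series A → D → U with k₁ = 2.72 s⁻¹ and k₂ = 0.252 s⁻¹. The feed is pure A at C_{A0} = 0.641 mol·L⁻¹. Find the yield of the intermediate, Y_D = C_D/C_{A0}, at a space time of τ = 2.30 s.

0.615

Solving the coupled first-order balances gives C_D(τ) = [k₁/(k₂−k₁)]·C_{A0}·(e^(−k₁τ) − e^(−k₂τ)).
e^(−k₁τ) = e^(−2.72×2.30) = e^(−6.256) = 0.001919; e^(−k₂τ) = e^(−0.5796) = 0.5601.
C_D = 2.72×0.641/(0.252−2.72) × (0.001919−0.5601) = (-0.7065)×(-0.5582) = 0.3943 mol·L⁻¹.
Y_D = C_D/C_{A0} = 0.3943/0.641 = 0.615.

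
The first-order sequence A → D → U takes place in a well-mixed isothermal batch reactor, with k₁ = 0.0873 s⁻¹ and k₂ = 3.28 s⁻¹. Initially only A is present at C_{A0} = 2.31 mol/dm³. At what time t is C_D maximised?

For first-order series the maximum of C_D occurs at t_opt = ln(k₂/k₁)/(k₂−k₁).
= ln(3.28/0.0873)/(3.28−0.0873) = ln(37.57)/3.193 = 3.626/3.193 = 1.14 s.

1.14 s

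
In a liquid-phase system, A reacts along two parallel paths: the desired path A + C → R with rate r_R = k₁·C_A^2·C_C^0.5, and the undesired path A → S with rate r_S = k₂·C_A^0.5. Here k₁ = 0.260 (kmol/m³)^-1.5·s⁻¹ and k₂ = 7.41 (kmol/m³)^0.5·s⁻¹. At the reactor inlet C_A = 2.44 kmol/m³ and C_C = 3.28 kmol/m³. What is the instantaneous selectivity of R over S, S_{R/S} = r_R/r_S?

S_{R/S} = r_R/r_S = (k₁·C_A^2·C_C^0.5)/(k₂·C_A^0.5) = (k₁/k₂)·C_A^1.5·C_C^0.5.
= (0.260×2.440^2×3.280^0.5) / (7.41×2.440^0.5) = 2.803/11.57 = 0.242.
Since the desired path is higher order in A, keeping C_A high (PFR or concentrated feed) favours R.

0.242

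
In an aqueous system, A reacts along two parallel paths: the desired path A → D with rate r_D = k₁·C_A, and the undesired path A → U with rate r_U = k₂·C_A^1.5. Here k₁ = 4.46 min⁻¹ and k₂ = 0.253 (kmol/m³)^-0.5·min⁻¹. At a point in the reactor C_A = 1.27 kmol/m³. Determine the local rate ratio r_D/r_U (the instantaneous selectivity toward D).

15.6

S_{D/U} = r_D/r_U = (k₁·C_A)/(k₂·C_A^1.5) = (k₁/k₂)·C_A^-0.5.
= (4.46×1.270) / (0.253×1.270^1.5) = 5.664/0.3621 = 15.6.
The undesired path is higher order in A, so low C_A (CSTR or dilute feed) favours D.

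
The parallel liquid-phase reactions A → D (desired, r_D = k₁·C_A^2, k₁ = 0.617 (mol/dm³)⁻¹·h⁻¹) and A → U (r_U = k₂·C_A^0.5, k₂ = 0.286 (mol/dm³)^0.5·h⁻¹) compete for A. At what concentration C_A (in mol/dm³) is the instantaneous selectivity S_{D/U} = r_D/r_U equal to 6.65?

2.12 mol/dm³

S_{D/U} = (k₁/k₂)·C_A^1.5 ⇒ C_A = (S·k₂/k₁)^(1/1.5).
= (6.65×0.286/0.617)^(0.6667) = (3.082)^(0.6667) = 2.12 mol/dm³.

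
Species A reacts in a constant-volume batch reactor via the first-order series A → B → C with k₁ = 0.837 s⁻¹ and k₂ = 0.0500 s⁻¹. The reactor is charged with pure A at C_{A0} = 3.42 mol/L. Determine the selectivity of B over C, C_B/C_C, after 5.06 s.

4.63

The intermediate concentration in a first-order A→B→C sequence is C_B = k₁C_{A0}(e^(−k₁t) − e^(−k₂t))/(k₂−k₁).
e^(−k₁t) = e^(−0.837×5.06) = e^(−4.235) = 0.01448; e^(−k₂t) = e^(−0.2530) = 0.7765.
C_B = 0.837×3.42/(0.0500−0.837) × (0.01448−0.7765) = (-3.637)×(-0.7620) = 2.772 mol/L.
C_A = C_{A0}e^(−k₁t) = 0.04951 mol/L, so C_C = C_{A0}−C_A−C_B = 0.5989 mol/L; C_B/C_C = 4.63.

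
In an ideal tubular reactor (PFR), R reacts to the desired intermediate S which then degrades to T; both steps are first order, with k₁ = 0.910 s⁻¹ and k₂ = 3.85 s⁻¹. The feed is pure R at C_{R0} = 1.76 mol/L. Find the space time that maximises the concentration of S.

Setting dC_S/dτ = 0 gives τ_opt = ln(k₂/k₁)/(k₂−k₁).
= ln(3.85/0.910)/(3.85−0.910) = ln(4.231)/2.940 = 1.442/2.940 = 0.491 s.

0.491 s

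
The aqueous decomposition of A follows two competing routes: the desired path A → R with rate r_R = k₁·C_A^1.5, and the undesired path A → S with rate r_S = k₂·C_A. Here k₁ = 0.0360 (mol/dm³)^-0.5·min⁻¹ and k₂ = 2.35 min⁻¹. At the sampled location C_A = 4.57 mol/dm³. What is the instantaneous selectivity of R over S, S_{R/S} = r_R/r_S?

0.0327

S_{R/S} = r_R/r_S = (k₁·C_A^1.5)/(k₂·C_A) = (k₁/k₂)·C_A^0.5.
= (0.0360×4.570^1.5) / (2.35×4.570) = 0.3517/10.74 = 0.0327.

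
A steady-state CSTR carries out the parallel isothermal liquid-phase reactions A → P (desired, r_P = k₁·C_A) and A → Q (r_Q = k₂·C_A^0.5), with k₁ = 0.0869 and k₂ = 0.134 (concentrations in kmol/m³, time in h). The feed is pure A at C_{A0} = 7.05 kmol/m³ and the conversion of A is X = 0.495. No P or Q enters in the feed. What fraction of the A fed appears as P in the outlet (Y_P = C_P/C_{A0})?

Exit C_A = C_{A0}(1−X) = 7.05×0.505 = 3.560 kmol/m³.
A CSTR operates uniformly at the exit composition, giving r_P = 0.3094 and r_Q = 0.2528 (each k·C_A^n at C_A = 3.560).
Fraction of consumed A going to P: r_P/(r_P+r_Q) = 0.5503.
C_P = 0.5503·C_{A0}·X = 0.5503×7.05×0.495 = 1.92 kmol/m³; Y_P = C_P/C_{A0} = 0.272.

0.272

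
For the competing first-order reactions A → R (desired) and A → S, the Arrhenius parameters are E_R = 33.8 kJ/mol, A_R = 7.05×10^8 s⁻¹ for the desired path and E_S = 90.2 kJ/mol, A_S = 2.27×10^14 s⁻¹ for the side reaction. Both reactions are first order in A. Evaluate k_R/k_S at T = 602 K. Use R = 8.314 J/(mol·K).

0.243

Since both paths have the same order in A, the concentration cancels and S_{R/S} = k_R/k_S = (A_R/A_S)·exp[(E_S−E_R)/(RT)].
(E_S−E_R)/(RT) = (90.2−33.8)×10³/(8.314×602) = 56400/5005 = 11.27.
k_R/k_S = (7.05×10^8/2.27×10^14)·exp(11.27) = 3.106×10^-6 × 78329 = 0.243.
Since E_R < E_S, lowering the temperature improves selectivity toward R.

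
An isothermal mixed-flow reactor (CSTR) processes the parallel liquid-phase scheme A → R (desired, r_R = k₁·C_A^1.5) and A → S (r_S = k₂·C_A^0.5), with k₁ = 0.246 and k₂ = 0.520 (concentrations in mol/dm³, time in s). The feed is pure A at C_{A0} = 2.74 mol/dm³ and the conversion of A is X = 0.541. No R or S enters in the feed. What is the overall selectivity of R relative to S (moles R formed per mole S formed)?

Exit C_A = C_{A0}(1−X) = 2.74×0.459 = 1.258 mol/dm³.
A CSTR operates uniformly at the exit composition, giving r_R = 0.3470 and r_S = 0.5832 (each k·C_A^n at C_A = 1.258).
Overall selectivity = C_R/C_S = r_Rτ/(r_Sτ) = r_R/r_S = 0.595.

0.595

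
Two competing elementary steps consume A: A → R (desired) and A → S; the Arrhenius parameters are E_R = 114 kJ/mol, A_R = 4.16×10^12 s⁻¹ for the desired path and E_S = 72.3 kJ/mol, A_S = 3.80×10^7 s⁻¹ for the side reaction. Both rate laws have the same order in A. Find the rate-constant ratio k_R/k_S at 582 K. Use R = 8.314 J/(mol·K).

19.8

Since both paths have the same order in A, the concentration cancels and S_{R/S} = k_R/k_S = (A_R/A_S)·exp[(E_S−E_R)/(RT)].
(E_S−E_R)/(RT) = (72.3−114)×10³/(8.314×582) = -41700/4839 = -8.618.
k_R/k_S = (4.16×10^12/3.80×10^7)·exp(-8.618) = 1.095×10^5 × 1.808×10^-4 = 19.8.
Since E_R > E_S, raising the temperature improves selectivity toward R.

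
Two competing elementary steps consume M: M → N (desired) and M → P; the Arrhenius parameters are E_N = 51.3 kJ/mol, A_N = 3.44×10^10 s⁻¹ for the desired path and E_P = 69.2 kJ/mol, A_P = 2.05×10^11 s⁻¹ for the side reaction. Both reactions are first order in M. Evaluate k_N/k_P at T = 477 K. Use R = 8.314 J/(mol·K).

15.3

k_N/k_P = (A_N/A_P)·exp[−(E_N−E_P)/(RT)] = (A_N/A_P)·exp[(E_P−E_N)/(RT)].
(E_P−E_N)/(RT) = (69.2−51.3)×10³/(8.314×477) = 17900/3966 = 4.514.
k_N/k_P = (3.44×10^10/2.05×10^11)·exp(4.514) = 0.1678 × 91.25 = 15.3.
Since E_N < E_P, lowering the temperature improves selectivity toward N.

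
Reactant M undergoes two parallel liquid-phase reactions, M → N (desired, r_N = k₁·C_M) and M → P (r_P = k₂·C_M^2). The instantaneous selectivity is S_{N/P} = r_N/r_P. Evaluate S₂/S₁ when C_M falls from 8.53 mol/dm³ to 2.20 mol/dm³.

3.88

S_{N/P} = (k₁/k₂)·C_M⁻¹, so S₂/S₁ = (C_{M,2}/C_{M,1})⁻¹.
= 8.53/2.20 = 3.88.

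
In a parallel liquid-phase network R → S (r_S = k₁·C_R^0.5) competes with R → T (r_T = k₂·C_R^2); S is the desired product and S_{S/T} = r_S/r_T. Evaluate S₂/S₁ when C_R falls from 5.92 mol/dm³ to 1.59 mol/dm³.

7.18

S_{S/T} = (k₁/k₂)·C_R^-1.5, so S₂/S₁ = (C_{R,2}/C_{R,1})^-1.5.
= (1.59/5.92)^(-1.5) = (0.2686)^(-1.5) = 7.18.
Selectivity toward S rises as C_R falls — low-concentration operation is favoured.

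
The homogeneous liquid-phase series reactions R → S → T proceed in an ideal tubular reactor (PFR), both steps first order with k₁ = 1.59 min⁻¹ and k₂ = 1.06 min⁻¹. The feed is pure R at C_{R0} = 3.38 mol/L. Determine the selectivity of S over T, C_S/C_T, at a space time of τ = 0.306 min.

5.36

The intermediate concentration in a first-order A→B→C sequence is C_S = k₁C_{R0}(e^(−k₁τ) − e^(−k₂τ))/(k₂−k₁).
e^(−k₁τ) = e^(−1.59×0.306) = e^(−0.4865) = 0.6147; e^(−k₂τ) = e^(−0.3244) = 0.7230.
C_S = 1.59×3.38/(1.06−1.59) × (0.6147−0.7230) = (-10.14)×(-0.1082) = 1.098 mol/L.
C_R = C_{R0}e^(−k₁τ) = 2.078 mol/L, so C_T = C_{R0}−C_R−C_S = 0.2046 mol/L; C_S/C_T = 5.36.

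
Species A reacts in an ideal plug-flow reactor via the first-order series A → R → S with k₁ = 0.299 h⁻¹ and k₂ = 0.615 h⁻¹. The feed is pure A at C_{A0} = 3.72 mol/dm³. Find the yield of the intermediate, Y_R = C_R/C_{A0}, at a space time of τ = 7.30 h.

Solving the coupled first-order balances gives C_R(τ) = [k₁/(k₂−k₁)]·C_{A0}·(e^(−k₁τ) − e^(−k₂τ)).
e^(−k₁τ) = e^(−0.299×7.30) = e^(−2.183) = 0.1127; e^(−k₂τ) = e^(−4.489) = 0.01123.
C_R = 0.299×3.72/(0.615−0.299) × (0.1127−0.01123) = 3.520×0.1015 = 0.3573 mol/dm³.
Y_R = C_R/C_{A0} = 0.3573/3.72 = 0.0960.

0.0960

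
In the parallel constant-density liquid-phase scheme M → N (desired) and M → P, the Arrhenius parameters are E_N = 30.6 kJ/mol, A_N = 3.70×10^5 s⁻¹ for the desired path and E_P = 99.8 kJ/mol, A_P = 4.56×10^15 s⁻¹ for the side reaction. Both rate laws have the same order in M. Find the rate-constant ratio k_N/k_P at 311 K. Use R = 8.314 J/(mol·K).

Since both paths have the same order in M, the concentration cancels and S_{N/P} = k_N/k_P = (A_N/A_P)·exp[(E_P−E_N)/(RT)].
(E_P−E_N)/(RT) = (99.8−30.6)×10³/(8.314×311) = 69200/2586 = 26.76.
k_N/k_P = (3.70×10^5/4.56×10^15)·exp(26.76) = 8.114×10^-11 × 4.198×10^11 = 34.1.

34.1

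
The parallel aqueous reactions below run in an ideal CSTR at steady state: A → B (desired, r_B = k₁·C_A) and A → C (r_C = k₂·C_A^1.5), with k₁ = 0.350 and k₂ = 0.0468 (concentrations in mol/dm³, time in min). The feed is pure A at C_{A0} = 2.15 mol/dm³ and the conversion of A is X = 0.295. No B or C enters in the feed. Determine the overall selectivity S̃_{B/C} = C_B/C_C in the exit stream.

6.07

Exit C_A = C_{A0}(1−X) = 2.15×0.705 = 1.516 mol/dm³.
A CSTR operates uniformly at the exit composition, giving r_B = 0.5305 and r_C = 0.08733 (each k·C_A^n at C_A = 1.516).
Overall selectivity = C_B/C_C = r_Bτ/(r_Cτ) = r_B/r_C = 6.07.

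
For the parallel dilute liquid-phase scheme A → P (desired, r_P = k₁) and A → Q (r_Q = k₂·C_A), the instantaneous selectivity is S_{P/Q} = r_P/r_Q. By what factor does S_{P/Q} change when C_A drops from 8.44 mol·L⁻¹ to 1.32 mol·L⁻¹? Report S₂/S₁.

6.39

S_{P/Q} = (k₁/k₂)·C_A⁻¹, so S₂/S₁ = (C_{A,2}/C_{A,1})⁻¹.
= 8.44/1.32 = 6.39.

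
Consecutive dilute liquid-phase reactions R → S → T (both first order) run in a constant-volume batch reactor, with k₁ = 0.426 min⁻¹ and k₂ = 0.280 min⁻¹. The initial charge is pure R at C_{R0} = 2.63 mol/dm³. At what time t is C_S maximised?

The intermediate peaks when r₁ = r₂, i.e. k₁e^(−k₁t) = k₂e^(−k₂t), giving t_opt = ln(k₂/k₁)/(k₂−k₁).
= ln(0.280/0.426)/(0.280−0.426) = ln(0.6573)/-0.1460 = -0.4196/-0.1460 = 2.87 min.

2.87 min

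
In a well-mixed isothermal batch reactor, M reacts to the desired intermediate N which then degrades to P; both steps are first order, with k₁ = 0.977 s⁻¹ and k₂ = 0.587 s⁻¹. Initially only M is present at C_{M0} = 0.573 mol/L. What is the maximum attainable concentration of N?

0.266 mol/L

Evaluating C_N at t_opt = ln(k₂/k₁)/(k₂−k₁) gives C_{N,max}/C_{M0} = (k₁/k₂)^[k₂/(k₂−k₁)].
= (0.977/0.587)^(0.587/(0.587−0.977)) = (1.664)^(-1.505) = 0.4645.
C_{N,max} = 0.4645×0.573 = 0.266 mol/L.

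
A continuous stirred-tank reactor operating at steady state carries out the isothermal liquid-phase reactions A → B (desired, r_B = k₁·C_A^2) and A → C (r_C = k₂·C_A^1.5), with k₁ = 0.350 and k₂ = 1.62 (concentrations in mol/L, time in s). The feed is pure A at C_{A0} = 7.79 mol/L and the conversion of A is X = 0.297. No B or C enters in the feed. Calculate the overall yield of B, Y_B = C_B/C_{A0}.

0.0997

Exit C_A = C_{A0}(1−X) = 7.79×0.703 = 5.476 mol/L.
Rates in a CSTR are evaluated at the outlet concentration: r_B = 0.350×5.476^2 = 10.50, r_C = 1.62×5.476^1.5 = 20.76.
Fraction of consumed A going to B: r_B/(r_B+r_C) = 0.3358.
C_B = 0.3358·C_{A0}·X = 0.3358×7.79×0.297 = 0.777 mol/L; Y_B = C_B/C_{A0} = 0.0997.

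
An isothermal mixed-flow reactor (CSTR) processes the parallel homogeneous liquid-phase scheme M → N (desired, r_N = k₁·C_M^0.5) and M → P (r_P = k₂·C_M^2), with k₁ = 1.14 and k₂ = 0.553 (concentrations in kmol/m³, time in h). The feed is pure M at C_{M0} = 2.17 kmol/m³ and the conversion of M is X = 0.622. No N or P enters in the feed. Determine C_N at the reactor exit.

Exit C_M = C_{M0}(1−X) = 2.17×0.378 = 0.8203 kmol/m³.
Rates in a CSTR are evaluated at the outlet concentration: r_N = 1.14×0.8203^0.5 = 1.032, r_P = 0.553×0.8203^2 = 0.3721.
Fraction of consumed M going to N: r_N/(r_N+r_P) = 0.7351.
C_N = 0.7351·C_{M0}·X = 0.7351×2.17×0.622 = 0.992 kmol/m³.

0.992 kmol/m³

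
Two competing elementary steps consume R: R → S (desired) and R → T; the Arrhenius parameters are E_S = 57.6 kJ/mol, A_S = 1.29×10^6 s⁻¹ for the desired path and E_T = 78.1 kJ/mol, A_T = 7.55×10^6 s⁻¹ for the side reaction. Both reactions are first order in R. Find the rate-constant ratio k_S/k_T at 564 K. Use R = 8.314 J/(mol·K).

With equal orders, S_{S/T} = k_S/k_T = (A_S/A_T)·exp[(E_T−E_S)/(RT)].
(E_T−E_S)/(RT) = (78.1−57.6)×10³/(8.314×564) = 20500/4689 = 4.372.
k_S/k_T = (1.29×10^6/7.55×10^6)·exp(4.372) = 0.1709 × 79.19 = 13.5.
Since E_S < E_T, lowering the temperature improves selectivity toward S.

13.5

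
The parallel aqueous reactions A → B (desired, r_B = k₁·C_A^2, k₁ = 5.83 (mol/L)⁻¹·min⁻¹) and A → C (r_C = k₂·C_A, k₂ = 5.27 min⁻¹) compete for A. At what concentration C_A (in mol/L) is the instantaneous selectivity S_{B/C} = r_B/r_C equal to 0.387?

0.350 mol/L

S_{B/C} = (k₁/k₂)·C_A ⇒ C_A = S·k₂/k₁.
= 0.387×5.27/5.83 = 0.350 mol/L.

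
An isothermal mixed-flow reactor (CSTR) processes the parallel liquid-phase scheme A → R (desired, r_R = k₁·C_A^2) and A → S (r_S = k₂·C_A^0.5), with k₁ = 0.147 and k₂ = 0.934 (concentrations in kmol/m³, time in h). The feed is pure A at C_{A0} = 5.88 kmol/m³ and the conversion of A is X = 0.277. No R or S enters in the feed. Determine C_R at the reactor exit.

Exit C_A = C_{A0}(1−X) = 5.88×0.723 = 4.251 kmol/m³.
A CSTR operates uniformly at the exit composition, giving r_R = 2.657 and r_S = 1.926 (each k·C_A^n at C_A = 4.251).
Fraction of consumed A going to R: r_R/(r_R+r_S) = 0.5798.
C_R = 0.5798·C_{A0}·X = 0.5798×5.88×0.277 = 0.944 kmol/m³.

0.944 kmol/m³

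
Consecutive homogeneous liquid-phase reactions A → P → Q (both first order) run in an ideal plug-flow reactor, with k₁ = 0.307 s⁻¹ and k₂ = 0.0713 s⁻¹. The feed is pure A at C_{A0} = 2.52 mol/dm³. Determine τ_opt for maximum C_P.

The intermediate peaks when r₁ = r₂, i.e. k₁e^(−k₁τ) = k₂e^(−k₂τ), giving τ_opt = ln(k₂/k₁)/(k₂−k₁).
= ln(0.0713/0.307)/(0.0713−0.307) = ln(0.2322)/-0.2357 = -1.460/-0.2357 = 6.19 s.

6.19 s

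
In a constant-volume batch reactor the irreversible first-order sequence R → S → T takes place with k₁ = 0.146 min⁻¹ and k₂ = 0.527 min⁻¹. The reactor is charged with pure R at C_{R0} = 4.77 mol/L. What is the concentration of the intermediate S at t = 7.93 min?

Solving the coupled first-order balances gives C_S(t) = [k₁/(k₂−k₁)]·C_{R0}·(e^(−k₁t) − e^(−k₂t)).
e^(−k₁t) = e^(−0.146×7.93) = e^(−1.158) = 0.3142; e^(−k₂t) = e^(−4.179) = 0.01531.
C_S = 0.146×4.77/(0.527−0.146) × (0.3142−0.01531) = 1.828×0.2989 = 0.5463 mol/L.

0.546 mol/L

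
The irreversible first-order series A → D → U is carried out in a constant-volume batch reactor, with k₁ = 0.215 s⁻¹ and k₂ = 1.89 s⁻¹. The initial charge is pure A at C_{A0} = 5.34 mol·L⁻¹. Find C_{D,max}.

0.460 mol·L⁻¹

For a first-order series the maximum intermediate yield is C_{D,max}/C_{A0} = (k₁/k₂)^[k₂/(k₂−k₁)].
= (0.215/1.89)^(1.89/(1.89−0.215)) = (0.1138)^(1.128) = 0.08606.
C_{D,max} = 0.08606×5.34 = 0.460 mol·L⁻¹.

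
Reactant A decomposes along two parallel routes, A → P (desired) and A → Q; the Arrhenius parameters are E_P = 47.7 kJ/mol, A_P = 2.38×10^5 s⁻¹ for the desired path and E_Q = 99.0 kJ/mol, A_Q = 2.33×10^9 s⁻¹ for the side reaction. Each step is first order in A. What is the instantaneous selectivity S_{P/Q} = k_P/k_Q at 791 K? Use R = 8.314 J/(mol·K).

0.249

k_P/k_Q = (A_P/A_Q)·exp[−(E_P−E_Q)/(RT)] = (A_P/A_Q)·exp[(E_Q−E_P)/(RT)].
(E_Q−E_P)/(RT) = (99.0−47.7)×10³/(8.314×791) = 51300/6576 = 7.801.
k_P/k_Q = (2.38×10^5/2.33×10^9)·exp(7.801) = 1.021×10^-4 × 2442 = 0.249.
Since E_P < E_Q, lowering the temperature improves selectivity toward P.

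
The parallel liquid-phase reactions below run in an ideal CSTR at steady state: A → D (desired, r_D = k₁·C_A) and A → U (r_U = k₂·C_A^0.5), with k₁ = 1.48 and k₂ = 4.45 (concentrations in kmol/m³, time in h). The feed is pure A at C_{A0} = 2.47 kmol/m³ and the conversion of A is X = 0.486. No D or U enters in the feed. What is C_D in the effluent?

Exit C_A = C_{A0}(1−X) = 2.47×0.514 = 1.270 kmol/m³.
Rates in a CSTR are evaluated at the outlet concentration: r_D = 1.48×1.270 = 1.879, r_U = 4.45×1.270^0.5 = 5.014.
Fraction of consumed A going to D: r_D/(r_D+r_U) = 0.2726.
C_D = 0.2726·C_{A0}·X = 0.2726×2.47×0.486 = 0.327 kmol/m³.

0.327 kmol/m³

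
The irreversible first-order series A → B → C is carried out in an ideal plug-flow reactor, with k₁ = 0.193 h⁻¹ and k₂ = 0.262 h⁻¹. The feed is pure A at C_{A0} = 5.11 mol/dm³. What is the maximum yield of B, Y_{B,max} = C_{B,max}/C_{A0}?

At the optimum, C_{B,max}/C_{A0} = (k₁/k₂)^[k₂/(k₂−k₁)].
= (0.193/0.262)^(0.262/(0.262−0.193)) = (0.7366)^(3.797) = 0.3133.

0.313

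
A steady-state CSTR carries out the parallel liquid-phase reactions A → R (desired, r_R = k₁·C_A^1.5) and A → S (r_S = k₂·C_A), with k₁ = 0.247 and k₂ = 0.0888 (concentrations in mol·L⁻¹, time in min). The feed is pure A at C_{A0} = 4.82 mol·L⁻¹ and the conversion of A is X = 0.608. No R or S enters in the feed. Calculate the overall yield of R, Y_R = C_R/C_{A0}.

0.482

Exit C_A = C_{A0}(1−X) = 4.82×0.392 = 1.889 mol·L⁻¹.
Rates in a CSTR are evaluated at the outlet concentration: r_R = 0.247×1.889^1.5 = 0.6415, r_S = 0.0888×1.889 = 0.1678.
Fraction of consumed A going to R: r_R/(r_R+r_S) = 0.7927.
C_R = 0.7927·C_{A0}·X = 0.7927×4.82×0.608 = 2.32 mol·L⁻¹; Y_R = C_R/C_{A0} = 0.482.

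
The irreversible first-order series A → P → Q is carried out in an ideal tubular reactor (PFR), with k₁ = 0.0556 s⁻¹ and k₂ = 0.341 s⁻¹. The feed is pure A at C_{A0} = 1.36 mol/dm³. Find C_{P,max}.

At the optimum, C_{P,max}/C_{A0} = (k₁/k₂)^[k₂/(k₂−k₁)].
= (0.0556/0.341)^(0.341/(0.341−0.0556)) = (0.1630)^(1.195) = 0.1145.
C_{P,max} = 0.1145×1.36 = 0.156 mol/dm³.

0.156 mol/dm³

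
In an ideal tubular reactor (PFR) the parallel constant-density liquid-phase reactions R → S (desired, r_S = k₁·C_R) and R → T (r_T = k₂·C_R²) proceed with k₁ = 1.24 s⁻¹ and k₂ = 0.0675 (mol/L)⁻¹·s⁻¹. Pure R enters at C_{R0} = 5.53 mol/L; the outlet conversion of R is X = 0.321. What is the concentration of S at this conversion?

C_R = C_{R0}(1−X) = 3.755 mol/L.
Along a PFR/batch, dC_S/dC_R = −r_S/(r_S+r_T) = −k₁/(k₁+k₂·C_R).
Integrating from C_{R0} to C_R: C_S = (1.24/0.0675)·ln[(1.24+0.0675·5.53)/(1.24+0.0675·3.75)] = 18.37·ln(1.613/1.493) = 1.418 mol/L.

1.42 mol/L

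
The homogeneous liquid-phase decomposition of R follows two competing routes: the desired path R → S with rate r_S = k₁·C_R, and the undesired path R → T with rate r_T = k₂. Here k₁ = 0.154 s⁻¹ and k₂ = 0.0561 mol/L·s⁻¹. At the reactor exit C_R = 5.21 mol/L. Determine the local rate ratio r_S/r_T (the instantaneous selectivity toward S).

S_{S/T} = r_S/r_T = (k₁·C_R)/(k₂) = (k₁/k₂)·C_R.
= (0.154×5.210) / (0.0561) = 0.8023/0.05610 = 14.3.
Since the desired path is higher order in R, keeping C_R high (PFR or concentrated feed) favours S.

14.3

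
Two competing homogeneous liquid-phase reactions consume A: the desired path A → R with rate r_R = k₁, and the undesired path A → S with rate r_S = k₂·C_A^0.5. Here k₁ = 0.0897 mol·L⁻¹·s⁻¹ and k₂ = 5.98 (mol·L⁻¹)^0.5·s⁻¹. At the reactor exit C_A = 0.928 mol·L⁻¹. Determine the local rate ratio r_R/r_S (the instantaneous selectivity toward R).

0.0156

S_{R/S} = r_R/r_S = (k₁)/(k₂·C_A^0.5) = (k₁/k₂)·C_A^-0.5.
= (0.0897) / (5.98×0.9280^0.5) = 0.08970/5.761 = 0.0156.
The undesired path is higher order in A, so low C_A (CSTR or dilute feed) favours R.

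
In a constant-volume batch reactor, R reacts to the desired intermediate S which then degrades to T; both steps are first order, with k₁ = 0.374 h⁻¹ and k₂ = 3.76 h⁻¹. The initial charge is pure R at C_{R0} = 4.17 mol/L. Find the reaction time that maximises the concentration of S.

The intermediate peaks when r₁ = r₂, i.e. k₁e^(−k₁t) = k₂e^(−k₂t), giving t_opt = ln(k₂/k₁)/(k₂−k₁).
= ln(3.76/0.374)/(3.76−0.374) = ln(10.05)/3.386 = 2.308/3.386 = 0.682 h.

0.682 h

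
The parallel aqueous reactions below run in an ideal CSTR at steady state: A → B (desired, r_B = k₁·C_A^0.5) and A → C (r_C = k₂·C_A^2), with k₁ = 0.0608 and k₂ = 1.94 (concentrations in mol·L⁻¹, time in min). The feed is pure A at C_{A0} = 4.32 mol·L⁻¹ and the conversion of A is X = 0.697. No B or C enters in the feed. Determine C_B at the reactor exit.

Exit C_A = C_{A0}(1−X) = 4.32×0.303 = 1.309 mol·L⁻¹.
Rates in a CSTR are evaluated at the outlet concentration: r_B = 0.0608×1.309^0.5 = 0.06956, r_C = 1.94×1.309^2 = 3.324.
Fraction of consumed A going to B: r_B/(r_B+r_C) = 0.02050.
C_B = 0.02050·C_{A0}·X = 0.02050×4.32×0.697 = 0.0617 mol·L⁻¹.

0.0617 mol·L⁻¹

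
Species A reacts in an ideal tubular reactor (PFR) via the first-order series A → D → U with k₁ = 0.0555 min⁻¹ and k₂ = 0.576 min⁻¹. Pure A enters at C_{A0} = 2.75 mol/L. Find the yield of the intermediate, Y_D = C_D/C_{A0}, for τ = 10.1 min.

For first-order series with pure A initially, C_D(τ) = k₁C_{A0}/(k₂−k₁)·(e^(−k₁τ) − e^(−k₂τ)).
e^(−k₁τ) = e^(−0.0555×10.1) = e^(−0.5605) = 0.5709; e^(−k₂τ) = e^(−5.818) = 0.002975.
C_D = 0.0555×2.75/(0.576−0.0555) × (0.5709−0.002975) = 0.2932×0.5679 = 0.1665 mol/L.
Y_D = C_D/C_{A0} = 0.1665/2.75 = 0.0606.

0.0606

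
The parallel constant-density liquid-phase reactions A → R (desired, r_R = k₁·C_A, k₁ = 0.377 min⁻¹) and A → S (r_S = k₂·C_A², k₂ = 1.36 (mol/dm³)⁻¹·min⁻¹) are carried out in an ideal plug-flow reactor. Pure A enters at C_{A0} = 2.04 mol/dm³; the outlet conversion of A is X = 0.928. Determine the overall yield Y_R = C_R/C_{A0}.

0.231

C_A = C_{A0}(1−X) = 0.1469 mol/dm³.
Along a PFR/batch, dC_R/dC_A = −r_R/(r_R+r_S) = −k₁/(k₁+k₂·C_A).
Integrating from C_{A0} to C_A: C_R = (0.377/1.36)·ln[(0.377+1.36·2.04)/(0.377+1.36·0.147)] = 0.2772·ln(3.151/0.5768) = 0.4707 mol/dm³.
Y_R = C_R/C_{A0} = 0.4707/2.04 = 0.231.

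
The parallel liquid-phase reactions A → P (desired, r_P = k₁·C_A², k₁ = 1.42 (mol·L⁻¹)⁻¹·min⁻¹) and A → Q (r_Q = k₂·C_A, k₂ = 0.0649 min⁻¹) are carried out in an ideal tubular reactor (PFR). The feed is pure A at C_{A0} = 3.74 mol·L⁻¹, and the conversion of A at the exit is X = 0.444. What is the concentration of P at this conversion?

1.63 mol·L⁻¹

C_A = C_{A0}(1−X) = 2.079 mol·L⁻¹.
Along a PFR/batch, dC_Q/dC_A = −r_Q/(r_P+r_Q) = −k₂/(k₂+k₁·C_A).
Integrating from C_{A0} to C_A: C_Q = (0.0649/1.42)·ln[(0.0649+1.42·3.74)/(0.0649+1.42·2.08)] = 0.04570·ln(5.376/3.018) = 0.02639 mol·L⁻¹.
Then C_P = (C_{A0}−C_A) − C_Q = 1.661 − 0.02639 = 1.634 mol·L⁻¹.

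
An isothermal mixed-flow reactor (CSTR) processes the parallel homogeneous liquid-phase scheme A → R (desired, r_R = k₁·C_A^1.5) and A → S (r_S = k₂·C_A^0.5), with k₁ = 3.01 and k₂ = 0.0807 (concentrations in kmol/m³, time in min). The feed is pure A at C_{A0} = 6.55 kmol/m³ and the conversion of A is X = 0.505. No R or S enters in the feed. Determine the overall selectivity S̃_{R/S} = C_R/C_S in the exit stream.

Exit C_A = C_{A0}(1−X) = 6.55×0.495 = 3.242 kmol/m³.
Rates in a CSTR are evaluated at the outlet concentration: r_R = 3.01×3.242^1.5 = 17.57, r_S = 0.0807×3.242^0.5 = 0.1453.
Overall selectivity = C_R/C_S = r_Rτ/(r_Sτ) = r_R/r_S = 121.

121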